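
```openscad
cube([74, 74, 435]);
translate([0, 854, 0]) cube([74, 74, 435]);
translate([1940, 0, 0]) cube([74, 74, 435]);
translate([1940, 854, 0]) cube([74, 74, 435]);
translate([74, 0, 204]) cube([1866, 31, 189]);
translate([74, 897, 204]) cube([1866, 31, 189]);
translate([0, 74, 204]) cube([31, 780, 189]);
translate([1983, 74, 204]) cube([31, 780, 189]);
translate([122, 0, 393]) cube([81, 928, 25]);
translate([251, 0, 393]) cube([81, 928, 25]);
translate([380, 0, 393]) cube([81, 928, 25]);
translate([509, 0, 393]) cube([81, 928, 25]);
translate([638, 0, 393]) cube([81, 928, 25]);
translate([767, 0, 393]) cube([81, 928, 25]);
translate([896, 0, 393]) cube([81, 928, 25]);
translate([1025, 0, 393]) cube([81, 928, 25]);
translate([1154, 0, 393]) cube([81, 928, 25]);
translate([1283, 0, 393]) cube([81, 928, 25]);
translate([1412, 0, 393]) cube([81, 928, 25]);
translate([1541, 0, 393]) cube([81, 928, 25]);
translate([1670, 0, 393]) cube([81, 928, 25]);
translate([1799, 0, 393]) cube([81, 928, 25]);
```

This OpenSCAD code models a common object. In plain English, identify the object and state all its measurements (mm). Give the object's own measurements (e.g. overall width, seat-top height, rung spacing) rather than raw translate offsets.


A bed frame 2014 mm long (x) by 928 mm wide (y). Four 74×74 mm corner posts, 435 mm tall, at the corners of the footprint. Four rails of 31 mm thickness and 189 mm height run between adjacent posts with their undersides at z = 204 mm, their outer faces flush with the outside of the frame (the two x-running rails run between the posts' inner faces; the two y-running rails run between the posts' inner faces). 14 slats, each 81 mm wide (x) and 25 mm thick, lie across the top of the two x-running rails, running the full 928 mm width of the frame in y; along x they sit between the end posts with a 48 mm gap after the −x posts and between neighbouring slats, leaving 60 mm before the +x posts.


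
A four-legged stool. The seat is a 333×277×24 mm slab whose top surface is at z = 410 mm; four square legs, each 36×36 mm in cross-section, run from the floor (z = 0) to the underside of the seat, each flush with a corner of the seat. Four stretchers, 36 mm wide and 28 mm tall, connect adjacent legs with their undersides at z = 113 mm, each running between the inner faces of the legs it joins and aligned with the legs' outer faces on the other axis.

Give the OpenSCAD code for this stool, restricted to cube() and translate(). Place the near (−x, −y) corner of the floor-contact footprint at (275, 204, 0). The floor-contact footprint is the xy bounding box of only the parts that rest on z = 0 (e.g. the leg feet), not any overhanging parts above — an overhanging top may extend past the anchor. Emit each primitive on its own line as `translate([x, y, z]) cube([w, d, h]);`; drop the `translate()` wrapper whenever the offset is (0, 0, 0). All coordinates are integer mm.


translate([275, 204, 386]) cube([333, 277, 24]);
translate([275, 204, 0]) cube([36, 36, 386]);
translate([572, 204, 0]) cube([36, 36, 386]);
translate([275, 445, 0]) cube([36, 36, 386]);
translate([572, 445, 0]) cube([36, 36, 386]);
translate([311, 204, 113]) cube([261, 36, 28]);
translate([311, 445, 113]) cube([261, 36, 28]);
translate([275, 240, 113]) cube([36, 205, 28]);
translate([572, 240, 113]) cube([36, 205, 28]);


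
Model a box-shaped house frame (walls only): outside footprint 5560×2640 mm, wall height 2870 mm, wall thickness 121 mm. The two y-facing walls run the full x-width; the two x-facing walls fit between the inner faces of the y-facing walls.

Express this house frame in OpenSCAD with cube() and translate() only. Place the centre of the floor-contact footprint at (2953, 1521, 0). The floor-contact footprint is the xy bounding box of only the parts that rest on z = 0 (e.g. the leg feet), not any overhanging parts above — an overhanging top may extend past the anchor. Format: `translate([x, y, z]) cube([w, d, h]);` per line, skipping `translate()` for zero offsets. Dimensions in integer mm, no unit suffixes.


translate([173, 201, 0]) cube([5560, 121, 2870]);
translate([173, 2720, 0]) cube([5560, 121, 2870]);
translate([173, 322, 0]) cube([121, 2398, 2870]);
translate([5612, 322, 0]) cube([121, 2398, 2870]);


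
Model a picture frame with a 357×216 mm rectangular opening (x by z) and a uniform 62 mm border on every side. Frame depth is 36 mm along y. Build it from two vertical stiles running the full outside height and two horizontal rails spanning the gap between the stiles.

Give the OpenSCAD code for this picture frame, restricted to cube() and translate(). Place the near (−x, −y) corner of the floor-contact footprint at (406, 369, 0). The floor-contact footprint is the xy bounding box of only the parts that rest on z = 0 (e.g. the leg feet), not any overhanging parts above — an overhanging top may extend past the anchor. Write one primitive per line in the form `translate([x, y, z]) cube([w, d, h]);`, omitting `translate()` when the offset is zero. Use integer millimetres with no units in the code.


translate([406, 369, 0]) cube([62, 36, 340]);
translate([825, 369, 0]) cube([62, 36, 340]);
translate([468, 369, 0]) cube([357, 36, 62]);
translate([468, 369, 278]) cube([357, 36, 62]);


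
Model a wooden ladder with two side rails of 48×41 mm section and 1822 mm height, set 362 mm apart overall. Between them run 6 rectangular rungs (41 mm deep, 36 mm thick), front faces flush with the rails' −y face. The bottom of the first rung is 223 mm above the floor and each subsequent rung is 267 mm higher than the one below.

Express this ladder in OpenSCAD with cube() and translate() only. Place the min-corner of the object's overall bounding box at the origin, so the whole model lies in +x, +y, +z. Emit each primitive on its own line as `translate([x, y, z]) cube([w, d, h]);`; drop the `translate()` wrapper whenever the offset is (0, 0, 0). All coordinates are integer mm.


// rung span = 362 - 2*48 = 266
// rung[k] z = 223 + k*267
cube([48, 41, 1822]);
translate([314, 0, 0]) cube([48, 41, 1822]);
translate([48, 0, 223]) cube([266, 41, 36]);
translate([48, 0, 490]) cube([266, 41, 36]);
translate([48, 0, 757]) cube([266, 41, 36]);
translate([48, 0, 1024]) cube([266, 41, 36]);
translate([48, 0, 1291]) cube([266, 41, 36]);
translate([48, 0, 1558]) cube([266, 41, 36]);


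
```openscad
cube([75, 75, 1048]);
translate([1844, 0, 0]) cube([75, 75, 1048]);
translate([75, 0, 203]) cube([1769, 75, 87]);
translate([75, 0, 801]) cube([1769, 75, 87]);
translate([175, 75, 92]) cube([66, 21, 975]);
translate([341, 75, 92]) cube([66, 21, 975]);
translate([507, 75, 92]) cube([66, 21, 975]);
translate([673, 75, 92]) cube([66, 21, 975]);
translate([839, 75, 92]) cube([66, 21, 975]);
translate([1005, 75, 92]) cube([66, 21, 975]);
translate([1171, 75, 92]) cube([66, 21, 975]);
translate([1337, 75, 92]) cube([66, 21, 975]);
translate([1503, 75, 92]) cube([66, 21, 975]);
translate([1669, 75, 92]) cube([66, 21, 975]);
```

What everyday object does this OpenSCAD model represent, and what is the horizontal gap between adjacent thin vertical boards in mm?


A fence section. The picket gap is 100 mm.

Two posts, two rails, 10 pickets — a fence section. Span 1769 mm holds 10 pickets of 66 mm with 11 equal gaps: ⌊(1769 − 10·66) / 11⌋ = 100 mm.


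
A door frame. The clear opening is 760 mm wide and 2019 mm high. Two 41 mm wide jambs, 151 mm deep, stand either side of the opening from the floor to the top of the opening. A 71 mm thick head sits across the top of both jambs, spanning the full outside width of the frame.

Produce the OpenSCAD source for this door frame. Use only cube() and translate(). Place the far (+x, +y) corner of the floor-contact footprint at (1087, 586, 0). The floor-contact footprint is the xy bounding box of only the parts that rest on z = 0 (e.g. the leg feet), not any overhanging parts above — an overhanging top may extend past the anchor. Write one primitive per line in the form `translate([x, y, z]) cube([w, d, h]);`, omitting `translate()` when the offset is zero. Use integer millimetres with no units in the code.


translate([245, 435, 0]) cube([41, 151, 2019]);
translate([1046, 435, 0]) cube([41, 151, 2019]);
translate([245, 435, 2019]) cube([842, 151, 71]);


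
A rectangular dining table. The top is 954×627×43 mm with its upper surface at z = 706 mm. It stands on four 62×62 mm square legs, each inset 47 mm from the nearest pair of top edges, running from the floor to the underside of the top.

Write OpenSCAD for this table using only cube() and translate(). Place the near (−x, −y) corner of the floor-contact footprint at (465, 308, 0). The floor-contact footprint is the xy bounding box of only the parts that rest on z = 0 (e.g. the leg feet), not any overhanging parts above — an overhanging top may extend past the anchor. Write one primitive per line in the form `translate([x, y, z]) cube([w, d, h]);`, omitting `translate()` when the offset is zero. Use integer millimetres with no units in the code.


translate([418, 261, 663]) cube([954, 627, 43]);
translate([465, 308, 0]) cube([62, 62, 663]);
translate([1263, 308, 0]) cube([62, 62, 663]);
translate([465, 779, 0]) cube([62, 62, 663]);
translate([1263, 779, 0]) cube([62, 62, 663]);


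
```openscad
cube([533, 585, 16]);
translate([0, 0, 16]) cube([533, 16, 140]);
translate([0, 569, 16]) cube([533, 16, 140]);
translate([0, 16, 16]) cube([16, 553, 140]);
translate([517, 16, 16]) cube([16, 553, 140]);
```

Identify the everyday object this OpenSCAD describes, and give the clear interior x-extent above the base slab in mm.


An open box. The internal width is 501 mm.

A 533×585 base slab with four walls standing on it — an open box. The base is 533 mm wide and the walls are 16 mm thick, so the internal width is 533 − 2 × 16 = 501 mm.


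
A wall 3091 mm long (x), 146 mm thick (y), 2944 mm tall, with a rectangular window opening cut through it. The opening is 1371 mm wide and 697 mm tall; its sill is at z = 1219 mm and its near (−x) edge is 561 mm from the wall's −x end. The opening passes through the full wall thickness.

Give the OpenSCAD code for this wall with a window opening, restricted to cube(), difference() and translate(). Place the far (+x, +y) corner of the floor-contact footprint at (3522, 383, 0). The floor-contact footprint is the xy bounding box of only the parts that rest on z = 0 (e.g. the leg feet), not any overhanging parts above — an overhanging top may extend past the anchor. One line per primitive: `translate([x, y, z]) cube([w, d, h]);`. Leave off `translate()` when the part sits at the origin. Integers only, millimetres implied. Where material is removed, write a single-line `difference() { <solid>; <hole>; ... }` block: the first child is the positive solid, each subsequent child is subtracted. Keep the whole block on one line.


difference() { translate([431, 237, 0]) cube([3091, 146, 2944]); translate([992, 237, 1219]) cube([1371, 146, 697]); }


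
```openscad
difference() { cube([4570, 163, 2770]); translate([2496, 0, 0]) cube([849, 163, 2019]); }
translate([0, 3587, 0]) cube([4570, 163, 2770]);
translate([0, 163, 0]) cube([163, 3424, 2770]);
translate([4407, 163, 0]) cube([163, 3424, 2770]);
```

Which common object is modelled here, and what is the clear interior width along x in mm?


A single room. The interior width is 4244 mm.

Four walls enclosing a rectangle with a door in the front wall — a room. Outside width 4570 minus two 163 mm walls gives 4244 mm.


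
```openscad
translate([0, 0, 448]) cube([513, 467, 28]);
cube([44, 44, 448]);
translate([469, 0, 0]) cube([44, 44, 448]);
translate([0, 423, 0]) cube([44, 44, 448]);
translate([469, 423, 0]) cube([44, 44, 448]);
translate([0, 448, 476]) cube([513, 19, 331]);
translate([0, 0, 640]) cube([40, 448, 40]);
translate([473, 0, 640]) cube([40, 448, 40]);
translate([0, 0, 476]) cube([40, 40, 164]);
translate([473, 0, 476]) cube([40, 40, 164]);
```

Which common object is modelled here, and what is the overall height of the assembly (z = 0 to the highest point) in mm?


A chair. The overall height is 807 mm.

A slab on four corner posts with a tall panel at the back — a chair. The seat slab sits at z = 448 with thickness 28, and the 331 mm backrest starts at the seat top, so the overall height is 448 + 28 + 331 = 807 mm.


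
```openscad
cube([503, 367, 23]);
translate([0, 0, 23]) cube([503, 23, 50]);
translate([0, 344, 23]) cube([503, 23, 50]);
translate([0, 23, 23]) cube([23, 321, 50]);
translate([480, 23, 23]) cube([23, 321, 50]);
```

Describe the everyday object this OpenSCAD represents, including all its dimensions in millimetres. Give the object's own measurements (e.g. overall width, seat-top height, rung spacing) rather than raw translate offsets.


An open-topped rectangular box: outside dimensions 503×367×73 mm, with a uniform wall and base thickness of 23 mm. The base is a full 503×367 slab on the floor; four walls sit on top of the base. The front and back walls (the −y and +y sides) span the full width; the two side walls fit between them.


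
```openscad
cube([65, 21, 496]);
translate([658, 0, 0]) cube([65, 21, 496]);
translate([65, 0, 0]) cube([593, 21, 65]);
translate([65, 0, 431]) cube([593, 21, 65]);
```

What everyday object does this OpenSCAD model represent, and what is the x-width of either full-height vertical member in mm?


A picture frame. The border width is 65 mm.

Four thin pieces enclosing a rectangular opening — a picture frame. The two full-height stiles are 496 mm tall; the top rail sits at z = 431 and is 65 mm tall, so the border above the opening is 496 − 431 = 65 mm, matching the stile x-width.


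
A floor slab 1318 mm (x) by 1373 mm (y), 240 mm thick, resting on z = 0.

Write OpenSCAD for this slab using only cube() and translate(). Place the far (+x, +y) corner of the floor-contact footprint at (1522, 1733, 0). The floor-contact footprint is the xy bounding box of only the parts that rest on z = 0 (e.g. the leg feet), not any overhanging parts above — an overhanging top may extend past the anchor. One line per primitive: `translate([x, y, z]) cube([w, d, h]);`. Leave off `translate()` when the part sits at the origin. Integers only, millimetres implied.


translate([204, 360, 0]) cube([1318, 1373, 240]);


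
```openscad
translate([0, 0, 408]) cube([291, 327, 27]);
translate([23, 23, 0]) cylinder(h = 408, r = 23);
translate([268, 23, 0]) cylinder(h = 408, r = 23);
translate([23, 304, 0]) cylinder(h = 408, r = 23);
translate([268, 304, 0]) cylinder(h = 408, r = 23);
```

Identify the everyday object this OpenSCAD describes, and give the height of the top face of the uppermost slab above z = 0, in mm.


A stool. The seat height is 435 mm.

A 291×327×27 slab at z = 408 on four corner cylinders — a stool. The seat top is 408 + 27 = 435 mm.


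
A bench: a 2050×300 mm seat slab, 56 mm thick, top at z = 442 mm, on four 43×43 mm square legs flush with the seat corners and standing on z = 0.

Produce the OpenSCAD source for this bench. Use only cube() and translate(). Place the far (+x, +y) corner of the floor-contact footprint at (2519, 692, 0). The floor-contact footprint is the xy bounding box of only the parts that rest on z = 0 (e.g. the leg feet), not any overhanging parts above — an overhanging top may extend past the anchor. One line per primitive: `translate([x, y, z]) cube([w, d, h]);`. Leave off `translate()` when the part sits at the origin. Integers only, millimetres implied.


translate([469, 392, 386]) cube([2050, 300, 56]);
translate([469, 392, 0]) cube([43, 43, 386]);
translate([469, 649, 0]) cube([43, 43, 386]);
translate([2476, 392, 0]) cube([43, 43, 386]);
translate([2476, 649, 0]) cube([43, 43, 386]);


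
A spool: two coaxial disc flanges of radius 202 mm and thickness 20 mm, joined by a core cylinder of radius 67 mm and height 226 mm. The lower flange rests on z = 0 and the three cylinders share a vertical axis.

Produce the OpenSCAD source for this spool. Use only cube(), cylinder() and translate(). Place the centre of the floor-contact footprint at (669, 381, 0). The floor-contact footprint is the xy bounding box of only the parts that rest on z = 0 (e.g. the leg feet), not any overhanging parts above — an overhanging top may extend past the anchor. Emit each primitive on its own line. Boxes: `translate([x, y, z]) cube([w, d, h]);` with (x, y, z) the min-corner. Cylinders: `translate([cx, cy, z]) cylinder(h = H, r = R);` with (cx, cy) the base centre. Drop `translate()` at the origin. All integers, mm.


translate([669, 381, 0]) cylinder(h = 20, r = 202);
translate([669, 381, 20]) cylinder(h = 226, r = 67);
translate([669, 381, 246]) cylinder(h = 20, r = 202);


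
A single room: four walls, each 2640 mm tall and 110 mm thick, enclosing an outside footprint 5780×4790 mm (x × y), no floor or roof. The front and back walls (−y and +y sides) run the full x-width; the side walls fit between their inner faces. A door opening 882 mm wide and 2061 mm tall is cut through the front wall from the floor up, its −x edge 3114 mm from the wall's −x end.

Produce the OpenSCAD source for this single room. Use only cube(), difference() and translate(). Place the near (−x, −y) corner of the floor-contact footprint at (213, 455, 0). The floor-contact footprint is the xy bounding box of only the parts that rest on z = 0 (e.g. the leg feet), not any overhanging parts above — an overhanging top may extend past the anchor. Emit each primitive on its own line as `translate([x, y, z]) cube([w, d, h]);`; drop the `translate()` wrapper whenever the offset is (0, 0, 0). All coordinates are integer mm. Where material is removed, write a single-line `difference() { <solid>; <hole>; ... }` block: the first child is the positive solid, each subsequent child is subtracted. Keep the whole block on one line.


difference() { translate([213, 455, 0]) cube([5780, 110, 2640]); translate([3327, 455, 0]) cube([882, 110, 2061]); }
translate([213, 5135, 0]) cube([5780, 110, 2640]);
translate([213, 565, 0]) cube([110, 4570, 2640]);
translate([5883, 565, 0]) cube([110, 4570, 2640]);


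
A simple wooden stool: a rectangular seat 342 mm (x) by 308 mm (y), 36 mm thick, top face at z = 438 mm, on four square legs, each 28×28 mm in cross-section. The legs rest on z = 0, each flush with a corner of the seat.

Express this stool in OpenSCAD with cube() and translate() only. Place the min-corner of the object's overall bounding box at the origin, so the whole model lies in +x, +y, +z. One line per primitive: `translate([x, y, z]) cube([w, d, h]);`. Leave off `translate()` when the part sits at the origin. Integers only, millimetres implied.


translate([0, 0, 402]) cube([342, 308, 36]);
cube([28, 28, 402]);
translate([314, 0, 0]) cube([28, 28, 402]);
translate([0, 280, 0]) cube([28, 28, 402]);
translate([314, 280, 0]) cube([28, 28, 402]);


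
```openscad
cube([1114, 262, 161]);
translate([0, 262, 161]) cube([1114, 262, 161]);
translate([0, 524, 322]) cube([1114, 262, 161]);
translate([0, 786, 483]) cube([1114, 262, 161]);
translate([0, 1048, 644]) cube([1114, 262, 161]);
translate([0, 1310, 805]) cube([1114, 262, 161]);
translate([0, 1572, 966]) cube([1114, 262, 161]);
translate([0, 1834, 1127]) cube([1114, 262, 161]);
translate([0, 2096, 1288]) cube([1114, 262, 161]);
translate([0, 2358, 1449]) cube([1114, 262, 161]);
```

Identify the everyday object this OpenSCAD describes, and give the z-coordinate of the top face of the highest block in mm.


A staircase. The total rise is 1610 mm.

10 identical blocks, each offset up and back from the previous — a staircase. Each step is 161 mm tall and there are 10 of them, so the total rise is 10 × 161 = 1610 mm.


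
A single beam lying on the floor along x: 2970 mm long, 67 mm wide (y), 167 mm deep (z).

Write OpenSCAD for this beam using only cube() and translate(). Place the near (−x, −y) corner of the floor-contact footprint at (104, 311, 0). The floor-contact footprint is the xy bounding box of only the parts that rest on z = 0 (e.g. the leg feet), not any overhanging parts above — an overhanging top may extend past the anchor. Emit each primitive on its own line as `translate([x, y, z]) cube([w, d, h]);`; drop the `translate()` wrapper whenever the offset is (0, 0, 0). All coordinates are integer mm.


translate([104, 311, 0]) cube([2970, 67, 167]);


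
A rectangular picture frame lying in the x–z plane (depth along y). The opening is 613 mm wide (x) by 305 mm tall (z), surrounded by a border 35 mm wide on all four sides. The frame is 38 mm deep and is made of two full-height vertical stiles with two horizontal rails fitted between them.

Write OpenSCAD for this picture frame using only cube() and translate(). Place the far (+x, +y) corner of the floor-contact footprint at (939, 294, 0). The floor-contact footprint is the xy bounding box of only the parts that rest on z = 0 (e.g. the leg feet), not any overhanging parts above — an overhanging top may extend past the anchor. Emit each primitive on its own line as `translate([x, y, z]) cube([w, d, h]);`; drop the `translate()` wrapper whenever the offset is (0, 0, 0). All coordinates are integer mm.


translate([256, 256, 0]) cube([35, 38, 375]);
translate([904, 256, 0]) cube([35, 38, 375]);
translate([291, 256, 0]) cube([613, 38, 35]);
translate([291, 256, 340]) cube([613, 38, 35]);


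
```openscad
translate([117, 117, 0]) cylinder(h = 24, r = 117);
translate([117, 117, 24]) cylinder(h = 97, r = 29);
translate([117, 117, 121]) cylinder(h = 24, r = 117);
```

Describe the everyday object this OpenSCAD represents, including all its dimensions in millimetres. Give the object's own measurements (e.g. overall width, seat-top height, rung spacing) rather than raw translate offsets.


A spool: two coaxial disc flanges of radius 117 mm and thickness 24 mm, joined by a core cylinder of radius 29 mm and height 97 mm. The lower flange rests on z = 0 and the three cylinders share a vertical axis.


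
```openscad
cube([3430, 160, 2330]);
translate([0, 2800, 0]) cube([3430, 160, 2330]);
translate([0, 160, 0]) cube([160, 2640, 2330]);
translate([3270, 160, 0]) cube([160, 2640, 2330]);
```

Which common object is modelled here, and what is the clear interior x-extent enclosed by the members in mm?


A house (or room) frame. The interior width is 3110 mm.

Four 2330 mm walls enclosing a rectangle with no floor or roof — a room or house frame. Outside width is 3430 mm and wall thickness is 160 mm, so the interior width is 3430 − 2 × 160 = 3110 mm.


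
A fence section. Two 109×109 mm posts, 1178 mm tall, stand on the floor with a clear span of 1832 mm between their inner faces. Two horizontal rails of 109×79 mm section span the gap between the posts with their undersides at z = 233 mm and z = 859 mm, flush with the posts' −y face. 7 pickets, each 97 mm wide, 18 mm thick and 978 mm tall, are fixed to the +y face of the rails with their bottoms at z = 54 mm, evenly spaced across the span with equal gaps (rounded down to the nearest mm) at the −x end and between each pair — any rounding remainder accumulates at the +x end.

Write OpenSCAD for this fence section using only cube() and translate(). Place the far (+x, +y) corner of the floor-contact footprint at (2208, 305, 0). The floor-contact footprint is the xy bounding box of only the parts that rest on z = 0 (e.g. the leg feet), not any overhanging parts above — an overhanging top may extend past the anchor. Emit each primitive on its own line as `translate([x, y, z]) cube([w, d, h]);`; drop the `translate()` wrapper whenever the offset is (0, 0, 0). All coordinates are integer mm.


translate([158, 196, 0]) cube([109, 109, 1178]);
translate([2099, 196, 0]) cube([109, 109, 1178]);
translate([267, 196, 233]) cube([1832, 109, 79]);
translate([267, 196, 859]) cube([1832, 109, 79]);
translate([411, 305, 54]) cube([97, 18, 978]);
translate([652, 305, 54]) cube([97, 18, 978]);
translate([893, 305, 54]) cube([97, 18, 978]);
translate([1134, 305, 54]) cube([97, 18, 978]);
translate([1375, 305, 54]) cube([97, 18, 978]);
translate([1616, 305, 54]) cube([97, 18, 978]);
translate([1857, 305, 54]) cube([97, 18, 978]);


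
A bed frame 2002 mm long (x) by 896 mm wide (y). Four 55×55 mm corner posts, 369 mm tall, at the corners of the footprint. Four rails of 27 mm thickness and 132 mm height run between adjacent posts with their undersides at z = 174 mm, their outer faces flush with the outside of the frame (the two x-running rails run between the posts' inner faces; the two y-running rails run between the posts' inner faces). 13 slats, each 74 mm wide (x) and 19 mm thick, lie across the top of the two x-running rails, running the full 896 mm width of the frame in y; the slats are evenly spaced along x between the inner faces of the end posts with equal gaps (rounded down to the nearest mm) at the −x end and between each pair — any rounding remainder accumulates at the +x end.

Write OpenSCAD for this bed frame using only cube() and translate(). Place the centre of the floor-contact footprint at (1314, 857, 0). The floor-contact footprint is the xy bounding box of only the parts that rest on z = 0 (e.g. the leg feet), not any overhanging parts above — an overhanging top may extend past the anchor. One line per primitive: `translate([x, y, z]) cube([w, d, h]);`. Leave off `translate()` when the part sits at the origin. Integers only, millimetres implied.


translate([313, 409, 0]) cube([55, 55, 369]);
translate([313, 1250, 0]) cube([55, 55, 369]);
translate([2260, 409, 0]) cube([55, 55, 369]);
translate([2260, 1250, 0]) cube([55, 55, 369]);
translate([368, 409, 174]) cube([1892, 27, 132]);
translate([368, 1278, 174]) cube([1892, 27, 132]);
translate([313, 464, 174]) cube([27, 786, 132]);
translate([2288, 464, 174]) cube([27, 786, 132]);
translate([434, 409, 306]) cube([74, 896, 19]);
translate([574, 409, 306]) cube([74, 896, 19]);
translate([714, 409, 306]) cube([74, 896, 19]);
translate([854, 409, 306]) cube([74, 896, 19]);
translate([994, 409, 306]) cube([74, 896, 19]);
translate([1134, 409, 306]) cube([74, 896, 19]);
translate([1274, 409, 306]) cube([74, 896, 19]);
translate([1414, 409, 306]) cube([74, 896, 19]);
translate([1554, 409, 306]) cube([74, 896, 19]);
translate([1694, 409, 306]) cube([74, 896, 19]);
translate([1834, 409, 306]) cube([74, 896, 19]);
translate([1974, 409, 306]) cube([74, 896, 19]);
translate([2114, 409, 306]) cube([74, 896, 19]);


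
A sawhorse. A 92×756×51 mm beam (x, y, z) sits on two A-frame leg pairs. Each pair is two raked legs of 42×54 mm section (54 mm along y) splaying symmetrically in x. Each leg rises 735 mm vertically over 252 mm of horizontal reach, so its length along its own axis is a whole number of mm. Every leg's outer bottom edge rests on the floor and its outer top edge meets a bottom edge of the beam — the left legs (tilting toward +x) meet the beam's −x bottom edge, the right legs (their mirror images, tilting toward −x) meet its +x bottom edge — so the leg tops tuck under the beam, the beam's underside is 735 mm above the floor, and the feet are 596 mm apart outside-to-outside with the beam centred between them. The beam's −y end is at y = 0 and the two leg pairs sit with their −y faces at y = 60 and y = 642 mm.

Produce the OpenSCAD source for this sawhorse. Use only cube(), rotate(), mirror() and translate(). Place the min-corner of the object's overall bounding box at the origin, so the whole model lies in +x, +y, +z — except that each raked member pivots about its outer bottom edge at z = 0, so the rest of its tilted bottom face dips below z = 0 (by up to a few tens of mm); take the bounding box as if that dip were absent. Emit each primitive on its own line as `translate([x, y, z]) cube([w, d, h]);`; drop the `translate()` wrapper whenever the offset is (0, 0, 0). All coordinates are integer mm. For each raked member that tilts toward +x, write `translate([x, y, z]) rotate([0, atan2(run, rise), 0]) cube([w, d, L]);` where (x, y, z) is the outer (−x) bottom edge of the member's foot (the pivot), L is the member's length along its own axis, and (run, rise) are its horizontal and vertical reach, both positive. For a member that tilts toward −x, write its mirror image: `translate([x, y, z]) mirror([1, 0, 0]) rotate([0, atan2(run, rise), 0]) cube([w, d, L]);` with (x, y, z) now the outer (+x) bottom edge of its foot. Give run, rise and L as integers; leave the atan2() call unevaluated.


// leg length = √(252² + 735²) = 777
// right-leg outer foot x = 2·252 + 92 = 596
// beam min-corner = (252, 0, 735)
translate([252, 0, 735]) cube([92, 756, 51]);
translate([0, 60, 0]) rotate([0, atan2(252, 735), 0]) cube([42, 54, 777]);
translate([596, 60, 0]) mirror([1, 0, 0]) rotate([0, atan2(252, 735), 0]) cube([42, 54, 777]);
translate([0, 642, 0]) rotate([0, atan2(252, 735), 0]) cube([42, 54, 777]);
translate([596, 642, 0]) mirror([1, 0, 0]) rotate([0, atan2(252, 735), 0]) cube([42, 54, 777]);


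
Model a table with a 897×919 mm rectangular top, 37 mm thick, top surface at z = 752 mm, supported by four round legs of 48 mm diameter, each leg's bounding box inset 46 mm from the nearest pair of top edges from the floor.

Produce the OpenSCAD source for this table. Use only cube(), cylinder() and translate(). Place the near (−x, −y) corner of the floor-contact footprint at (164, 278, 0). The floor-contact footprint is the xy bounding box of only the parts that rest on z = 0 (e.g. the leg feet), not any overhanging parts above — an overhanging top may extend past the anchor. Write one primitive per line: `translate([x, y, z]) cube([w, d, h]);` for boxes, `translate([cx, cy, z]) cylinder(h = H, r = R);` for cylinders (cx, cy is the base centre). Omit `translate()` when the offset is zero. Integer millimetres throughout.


// leg_h = 752 - 37 = 715
translate([118, 232, 715]) cube([897, 919, 37]);
translate([188, 302, 0]) cylinder(h = 715, r = 24);
translate([945, 302, 0]) cylinder(h = 715, r = 24);
translate([188, 1081, 0]) cylinder(h = 715, r = 24);
translate([945, 1081, 0]) cylinder(h = 715, r = 24);


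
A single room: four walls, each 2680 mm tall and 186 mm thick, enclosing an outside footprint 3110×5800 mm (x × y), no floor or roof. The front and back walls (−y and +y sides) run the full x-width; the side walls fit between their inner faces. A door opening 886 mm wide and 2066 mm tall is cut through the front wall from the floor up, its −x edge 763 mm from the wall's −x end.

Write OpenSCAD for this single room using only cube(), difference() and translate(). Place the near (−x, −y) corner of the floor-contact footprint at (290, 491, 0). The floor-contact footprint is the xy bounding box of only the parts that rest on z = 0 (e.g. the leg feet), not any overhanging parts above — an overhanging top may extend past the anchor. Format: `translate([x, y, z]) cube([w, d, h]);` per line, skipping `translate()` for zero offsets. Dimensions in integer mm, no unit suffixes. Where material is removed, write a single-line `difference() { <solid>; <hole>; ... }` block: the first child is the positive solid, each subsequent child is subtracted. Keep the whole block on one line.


difference() { translate([290, 491, 0]) cube([3110, 186, 2680]); translate([1053, 491, 0]) cube([886, 186, 2066]); }
translate([290, 6105, 0]) cube([3110, 186, 2680]);
translate([290, 677, 0]) cube([186, 5428, 2680]);
translate([3214, 677, 0]) cube([186, 5428, 2680]);


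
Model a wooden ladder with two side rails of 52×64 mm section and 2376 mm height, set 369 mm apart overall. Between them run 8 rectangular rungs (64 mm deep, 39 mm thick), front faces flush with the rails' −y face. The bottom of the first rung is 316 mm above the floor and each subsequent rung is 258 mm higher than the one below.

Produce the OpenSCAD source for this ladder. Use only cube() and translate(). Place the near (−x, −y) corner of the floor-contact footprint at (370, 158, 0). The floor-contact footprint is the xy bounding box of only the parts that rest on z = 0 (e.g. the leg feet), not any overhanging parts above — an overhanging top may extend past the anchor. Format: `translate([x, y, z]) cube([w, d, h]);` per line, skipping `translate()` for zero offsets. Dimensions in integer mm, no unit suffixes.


// rung span = 369 - 2*52 = 265
// rung[k] z = 316 + k*258
translate([370, 158, 0]) cube([52, 64, 2376]);
translate([687, 158, 0]) cube([52, 64, 2376]);
translate([422, 158, 316]) cube([265, 64, 39]);
translate([422, 158, 574]) cube([265, 64, 39]);
translate([422, 158, 832]) cube([265, 64, 39]);
translate([422, 158, 1090]) cube([265, 64, 39]);
translate([422, 158, 1348]) cube([265, 64, 39]);
translate([422, 158, 1606]) cube([265, 64, 39]);
translate([422, 158, 1864]) cube([265, 64, 39]);
translate([422, 158, 2122]) cube([265, 64, 39]);


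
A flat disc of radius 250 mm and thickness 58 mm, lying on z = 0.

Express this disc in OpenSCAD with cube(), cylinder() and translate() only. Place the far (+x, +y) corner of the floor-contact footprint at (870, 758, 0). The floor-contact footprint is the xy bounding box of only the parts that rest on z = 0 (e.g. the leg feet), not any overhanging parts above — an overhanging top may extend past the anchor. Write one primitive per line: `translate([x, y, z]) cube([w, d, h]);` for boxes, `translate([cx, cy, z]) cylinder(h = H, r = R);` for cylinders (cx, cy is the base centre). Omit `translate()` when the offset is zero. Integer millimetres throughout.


translate([620, 508, 0]) cylinder(h = 58, r = 250);


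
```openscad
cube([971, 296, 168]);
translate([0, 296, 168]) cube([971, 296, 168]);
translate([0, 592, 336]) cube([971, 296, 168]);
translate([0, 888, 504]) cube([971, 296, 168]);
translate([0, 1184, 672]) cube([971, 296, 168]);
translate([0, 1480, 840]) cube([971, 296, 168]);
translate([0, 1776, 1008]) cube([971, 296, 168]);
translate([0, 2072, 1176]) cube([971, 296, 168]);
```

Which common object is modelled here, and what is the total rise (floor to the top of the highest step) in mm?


A staircase. The total rise is 1344 mm.

8 identical blocks, each offset up and back from the previous — a staircase. Each step is 168 mm tall and there are 8 of them, so the total rise is 8 × 168 = 1344 mm.


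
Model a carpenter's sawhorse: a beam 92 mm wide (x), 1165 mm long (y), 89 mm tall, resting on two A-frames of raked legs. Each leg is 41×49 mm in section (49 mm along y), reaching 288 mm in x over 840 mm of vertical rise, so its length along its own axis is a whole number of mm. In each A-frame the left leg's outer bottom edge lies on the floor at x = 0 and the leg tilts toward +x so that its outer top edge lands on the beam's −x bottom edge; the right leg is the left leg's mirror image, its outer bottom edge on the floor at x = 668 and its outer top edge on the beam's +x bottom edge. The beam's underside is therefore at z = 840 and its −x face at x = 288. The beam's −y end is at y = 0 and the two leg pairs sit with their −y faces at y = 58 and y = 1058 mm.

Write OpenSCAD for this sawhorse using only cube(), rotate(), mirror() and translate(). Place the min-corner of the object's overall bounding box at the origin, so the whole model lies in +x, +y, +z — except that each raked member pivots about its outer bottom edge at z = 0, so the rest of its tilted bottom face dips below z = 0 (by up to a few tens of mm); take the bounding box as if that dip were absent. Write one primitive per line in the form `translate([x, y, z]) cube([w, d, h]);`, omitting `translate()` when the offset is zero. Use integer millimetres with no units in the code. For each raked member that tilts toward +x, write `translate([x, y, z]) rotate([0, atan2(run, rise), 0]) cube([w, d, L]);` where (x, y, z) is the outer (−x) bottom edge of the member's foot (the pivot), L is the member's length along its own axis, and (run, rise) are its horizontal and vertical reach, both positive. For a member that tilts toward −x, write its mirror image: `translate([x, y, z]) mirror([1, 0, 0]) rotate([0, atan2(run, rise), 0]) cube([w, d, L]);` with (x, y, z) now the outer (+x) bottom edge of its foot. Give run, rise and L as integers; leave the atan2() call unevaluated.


translate([288, 0, 840]) cube([92, 1165, 89]);
translate([0, 58, 0]) rotate([0, atan2(288, 840), 0]) cube([41, 49, 888]);
translate([668, 58, 0]) mirror([1, 0, 0]) rotate([0, atan2(288, 840), 0]) cube([41, 49, 888]);
translate([0, 1058, 0]) rotate([0, atan2(288, 840), 0]) cube([41, 49, 888]);
translate([668, 1058, 0]) mirror([1, 0, 0]) rotate([0, atan2(288, 840), 0]) cube([41, 49, 888]);


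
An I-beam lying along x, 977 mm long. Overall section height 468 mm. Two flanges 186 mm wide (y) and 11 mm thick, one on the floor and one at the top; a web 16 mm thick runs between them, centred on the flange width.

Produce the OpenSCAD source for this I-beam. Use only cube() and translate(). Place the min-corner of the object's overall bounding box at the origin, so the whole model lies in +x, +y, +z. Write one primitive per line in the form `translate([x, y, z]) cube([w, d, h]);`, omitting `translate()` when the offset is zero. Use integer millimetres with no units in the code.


cube([977, 186, 11]);
translate([0, 85, 11]) cube([977, 16, 446]);
translate([0, 0, 457]) cube([977, 186, 11]);


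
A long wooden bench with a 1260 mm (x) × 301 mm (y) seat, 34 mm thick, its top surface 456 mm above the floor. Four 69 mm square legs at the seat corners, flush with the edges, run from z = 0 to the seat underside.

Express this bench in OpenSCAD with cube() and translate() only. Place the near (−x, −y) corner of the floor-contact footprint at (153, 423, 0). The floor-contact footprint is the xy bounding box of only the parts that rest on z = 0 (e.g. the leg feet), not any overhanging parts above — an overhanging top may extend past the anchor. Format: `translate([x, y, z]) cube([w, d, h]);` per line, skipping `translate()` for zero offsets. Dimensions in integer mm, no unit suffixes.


translate([153, 423, 422]) cube([1260, 301, 34]);
translate([153, 423, 0]) cube([69, 69, 422]);
translate([153, 655, 0]) cube([69, 69, 422]);
translate([1344, 423, 0]) cube([69, 69, 422]);
translate([1344, 655, 0]) cube([69, 69, 422]);


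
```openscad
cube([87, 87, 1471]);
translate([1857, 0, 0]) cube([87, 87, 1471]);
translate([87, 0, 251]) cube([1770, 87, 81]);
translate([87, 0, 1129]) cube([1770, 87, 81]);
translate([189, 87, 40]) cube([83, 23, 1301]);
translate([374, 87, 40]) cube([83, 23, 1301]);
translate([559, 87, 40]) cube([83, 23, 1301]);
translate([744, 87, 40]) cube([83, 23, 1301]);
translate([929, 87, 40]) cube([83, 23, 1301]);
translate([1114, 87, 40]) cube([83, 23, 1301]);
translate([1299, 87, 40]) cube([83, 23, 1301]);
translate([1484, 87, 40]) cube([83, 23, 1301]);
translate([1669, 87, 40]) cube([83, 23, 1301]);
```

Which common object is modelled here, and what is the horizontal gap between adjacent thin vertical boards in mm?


A fence section. The picket gap is 102 mm.

Two posts, two rails, 9 pickets — a fence section. Span 1770 mm holds 9 pickets of 83 mm with 10 equal gaps: ⌊(1770 − 9·83) / 10⌋ = 102 mm.


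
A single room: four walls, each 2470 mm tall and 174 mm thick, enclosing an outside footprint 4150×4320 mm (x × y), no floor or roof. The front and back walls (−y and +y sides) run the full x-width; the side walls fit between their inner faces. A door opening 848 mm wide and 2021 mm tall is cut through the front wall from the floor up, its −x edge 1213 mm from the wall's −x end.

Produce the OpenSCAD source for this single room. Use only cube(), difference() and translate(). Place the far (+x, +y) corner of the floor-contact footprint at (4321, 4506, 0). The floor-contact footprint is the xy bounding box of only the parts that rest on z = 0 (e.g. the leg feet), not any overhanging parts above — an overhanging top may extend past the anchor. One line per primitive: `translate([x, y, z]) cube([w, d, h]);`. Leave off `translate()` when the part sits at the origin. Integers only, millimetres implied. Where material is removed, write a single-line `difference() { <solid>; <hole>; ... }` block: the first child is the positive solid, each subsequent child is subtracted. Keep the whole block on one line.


difference() { translate([171, 186, 0]) cube([4150, 174, 2470]); translate([1384, 186, 0]) cube([848, 174, 2021]); }
translate([171, 4332, 0]) cube([4150, 174, 2470]);
translate([171, 360, 0]) cube([174, 3972, 2470]);
translate([4147, 360, 0]) cube([174, 3972, 2470]);
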